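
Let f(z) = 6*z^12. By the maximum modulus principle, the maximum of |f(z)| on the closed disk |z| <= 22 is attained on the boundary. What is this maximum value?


Step 1: On |z| = 22, |f(z)| = 6 * |z|^12 = 6 * 22^12
Step 2: By maximum modulus principle, maximum is on boundary.
Step 3: Maximum = 6 * 12855002631049216 = 77130015786295296

77130015786295296


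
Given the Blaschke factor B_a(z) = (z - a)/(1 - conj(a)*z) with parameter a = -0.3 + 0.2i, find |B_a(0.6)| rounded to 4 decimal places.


Step 1: Numerator z0 - a = 0.6 - (-0.3 + 0.2i) = 0.9 - 0.2i
Step 2: Denominator 1 - conj(a)*z0 = 1 - (-0.3 - 0.2i)*0.6 = 1.18 + 0.12i
Step 3: |z0 - a|^2 = 0.9^2 + (-0.2)^2 = 0.85; |1 - conj(a)*z0|^2 = 1.18^2 + 0.12^2 = 1.4068
Step 4: |B_a(0.6)| = sqrt(0.85 / 1.4068) = sqrt(0.604208)
Step 5: = 0.7773

0.7773


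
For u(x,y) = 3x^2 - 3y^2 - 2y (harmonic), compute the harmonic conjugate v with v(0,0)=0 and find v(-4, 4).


Step 1: v_x = -u_y = 6y + 2
Step 2: v_y = u_x = 6x + 0
Step 3: v = 6xy + 2x + C
Step 4: v(0,0) = 0 => C = 0
Step 5: v(-4, 4) = -104

-104


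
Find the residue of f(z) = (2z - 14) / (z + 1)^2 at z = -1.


Step 1: Pole of order 2 at z = -1
Step 2: Res = lim d/dz [(z + 1)^2 * f(z)] as z -> -1
Step 3: (z + 1)^2 * f(z) = 2z - 14
Step 4: d/dz[2z - 14] = 2

2


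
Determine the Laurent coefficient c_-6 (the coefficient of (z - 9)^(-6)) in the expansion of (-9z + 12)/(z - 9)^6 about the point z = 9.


Step 1: Write the numerator in powers of (z - 9): -9z + 12 = -9(z - 9) + (-9*9 + 12) = -9(z - 9) - 69
Step 2: Divide by (z - 9)^6: f(z) = -69(z - 9)^(-6) - 9(z - 9)^(-5)
Step 3: This finite sum is the Laurent series of f about z = 9.
Step 4: Coefficient of (z - 9)^(-6) = -9*9 + 12 = -69

-69


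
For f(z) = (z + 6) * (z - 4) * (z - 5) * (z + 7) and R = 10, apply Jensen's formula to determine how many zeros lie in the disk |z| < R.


Jensen's formula: (1/2pi)*integral log|f(Re^it)|dt = log|f(0)| + sum_{|a_k|<R} log(R/|a_k|)
Step 1: f(0) = 6 * (-4) * (-5) * 7 = 840
Step 2: log|f(0)| = log|-6| + log|4| + log|5| + log|-7| = 6.7334
Step 3: Zeros inside |z| < 10: -6, 4, 5, -7
Step 4: Jensen sum = log(10/6) + log(10/4) + log(10/5) + log(10/7) = 2.4769
Step 5: n(R) = number of terms in the Jensen sum = count of zeros inside |z| < 10 = 4

4


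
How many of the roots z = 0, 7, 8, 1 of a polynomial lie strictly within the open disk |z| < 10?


Step 1: Check each root:
  z = 0: |0| = 0 < 10
  z = 7: |7| = 7 < 10
  z = 8: |8| = 8 < 10
  z = 1: |1| = 1 < 10
Step 2: Count = 4

4


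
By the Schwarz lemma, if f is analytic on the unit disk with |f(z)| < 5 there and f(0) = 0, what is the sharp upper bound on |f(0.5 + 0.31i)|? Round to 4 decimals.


Step 1: g = f/5 maps D -> D with g(0) = 0, so by the Schwarz lemma |g(z)| <= |z|, i.e. |f(z)| <= 5|z|; this is sharp (f(z) = 5z).
Step 2: |z0|^2 = 0.5^2 + 0.31^2 = 0.3461
Step 3: |z0| = sqrt(0.3461) = 0.588303
Step 4: Best bound = 5 * |z0| = 5 * 0.588303 = 2.9415

2.9415


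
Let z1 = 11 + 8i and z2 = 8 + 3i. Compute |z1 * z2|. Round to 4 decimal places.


Step 1: |z1| = sqrt(11^2 + 8^2) = sqrt(185)
Step 2: |z2| = sqrt(8^2 + 3^2) = sqrt(73)
Step 3: |z1*z2| = |z1|*|z2| = sqrt(185) * sqrt(73) = sqrt(185 * 73) = sqrt(13505)
Step 4: = 116.211

116.211


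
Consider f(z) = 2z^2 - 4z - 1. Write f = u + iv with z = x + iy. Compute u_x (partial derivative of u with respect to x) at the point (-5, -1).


Step 1: f(z) = 2(x+iy)^2 - 4(x+iy) - 1
Step 2: u = 2(x^2 - y^2) - 4x - 1
Step 3: u_x = 4x - 4
Step 4: At (-5, -1): u_x = -20 - 4 = -24

-24


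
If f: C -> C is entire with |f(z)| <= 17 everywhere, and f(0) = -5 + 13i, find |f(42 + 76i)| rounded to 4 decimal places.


Step 1: By Liouville's theorem, a bounded entire function is constant.
Step 2: f(z) = f(0) = -5 + 13i for all z.
Step 3: |f(w)| = |-5 + 13i| = sqrt(25 + 169)
Step 4: = 13.9284

13.9284


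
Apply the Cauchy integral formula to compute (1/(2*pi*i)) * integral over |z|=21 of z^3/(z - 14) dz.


Step 1: f(z) = z^3, a = 14 is inside |z| = 21
Step 2: By Cauchy integral formula: (1/(2pi*i)) * integral = f(a)
Step 3: f(14) = 14^3 = 2744

2744


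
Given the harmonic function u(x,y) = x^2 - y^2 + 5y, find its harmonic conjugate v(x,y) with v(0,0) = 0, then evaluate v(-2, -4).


Step 1: v_x = -u_y = 2y - 5
Step 2: v_y = u_x = 2x + 0
Step 3: v = 2xy - 5x + C
Step 4: v(0,0) = 0 => C = 0
Step 5: v(-2, -4) = 26

26


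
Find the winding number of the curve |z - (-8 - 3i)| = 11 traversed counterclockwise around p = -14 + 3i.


Step 1: Center c = (-8, -3), radius = 11
Step 2: |p - c|^2 = (-6)^2 + 6^2 = 72
Step 3: r^2 = 121
Step 4: |p-c| < r so winding number = 1

1


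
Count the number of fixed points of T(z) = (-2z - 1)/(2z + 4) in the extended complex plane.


Step 1: Fixed points satisfy T(z) = z
Step 2: 2z^2 + 6z + 1 = 0
Step 3: Discriminant = 6^2 - 4*2*1 = 28
Step 4: Number of fixed points = 2

2


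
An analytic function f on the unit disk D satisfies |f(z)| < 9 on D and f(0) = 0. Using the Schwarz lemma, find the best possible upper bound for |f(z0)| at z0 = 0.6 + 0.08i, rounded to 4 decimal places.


Step 1: g = f/9 maps D -> D with g(0) = 0, so by the Schwarz lemma |g(z)| <= |z|, i.e. |f(z)| <= 9|z|; this is sharp (f(z) = 9z).
Step 2: |z0|^2 = 0.6^2 + 0.08^2 = 0.3664
Step 3: |z0| = sqrt(0.3664) = 0.60531
Step 4: Best bound = 9 * |z0| = 9 * 0.60531 = 5.4478

5.4478


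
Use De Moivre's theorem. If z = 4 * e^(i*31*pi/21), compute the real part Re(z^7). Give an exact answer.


Step 1: By De Moivre's theorem, z^7 = 4^7 * e^(i*7*31*pi/21) = 16384 * (cos(31*pi/3) + i*sin(31*pi/3))
Step 2: |z|^7 = 4^7 = 16384
Step 3: Reduce the angle mod 2*pi: 31*pi/3 - 10*pi = pi/3
Step 4: cos(pi/3) = 1/2
Step 5: Re(z^7) = 16384 * 1/2 = 8192

8192


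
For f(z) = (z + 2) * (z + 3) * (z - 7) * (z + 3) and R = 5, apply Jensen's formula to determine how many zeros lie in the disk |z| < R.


Jensen's formula: (1/2pi)*integral log|f(Re^it)|dt = log|f(0)| + sum_{|a_k|<R} log(R/|a_k|)
Step 1: f(0) = 2 * 3 * (-7) * 3 = -126
Step 2: log|f(0)| = log|-2| + log|-3| + log|7| + log|-3| = 4.8363
Step 3: Zeros inside |z| < 5: -2, -3, -3
Step 4: Jensen sum = log(5/2) + log(5/3) + log(5/3) = 1.9379
Step 5: n(R) = number of terms in the Jensen sum = count of zeros inside |z| < 5 = 3

3


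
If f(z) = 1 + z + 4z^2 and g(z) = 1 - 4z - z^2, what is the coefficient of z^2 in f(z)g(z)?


Step 1: z^2 term in f*g comes from: (1)*(-z^2) + (z)*(-4z) + (4z^2)*(1)
Step 2: = -1 - 4 + 4
Step 3: = -1

-1


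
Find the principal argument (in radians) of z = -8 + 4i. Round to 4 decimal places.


Step 1: z = -8 + 4i
Step 2: arg(z) = atan2(4, -8)
Step 3: arg(z) = 2.6779

2.6779


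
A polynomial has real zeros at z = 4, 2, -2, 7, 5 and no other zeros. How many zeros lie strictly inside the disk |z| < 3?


Step 1: Check each root:
  z = 4: |4| = 4 >= 3
  z = 2: |2| = 2 < 3
  z = -2: |-2| = 2 < 3
  z = 7: |7| = 7 >= 3
  z = 5: |5| = 5 >= 3
Step 2: Count = 2

2


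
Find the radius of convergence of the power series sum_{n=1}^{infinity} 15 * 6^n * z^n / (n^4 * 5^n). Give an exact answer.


Step 1: General term a_n = 15 * 6^n / (n^4 * 5^n)
Step 2: By the root test, |a_n|^(1/n) = 15^(1/n) * 6 / (n^(4/n) * 5) -> 6/5 as n -> infinity (since 15^(1/n) -> 1 and n^(4/n) -> 1)
Step 3: R = 1/lim|a_n|^(1/n) = 5/6

5/6


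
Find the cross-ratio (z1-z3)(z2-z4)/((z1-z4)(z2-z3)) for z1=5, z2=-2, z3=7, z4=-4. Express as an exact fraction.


Step 1: (z1-z3)(z2-z4) = (-2) * 2 = -4
Step 2: (z1-z4)(z2-z3) = 9 * (-9) = -81
Step 3: Cross-ratio = 4/81 = 4/81

4/81


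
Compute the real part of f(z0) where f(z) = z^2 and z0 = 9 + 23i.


Step 1: z0 = 9 + 23i
Step 2: z0^2 = 9^2 - 23^2 + 414i
Step 3: real part = 81 - 529 = -448

-448


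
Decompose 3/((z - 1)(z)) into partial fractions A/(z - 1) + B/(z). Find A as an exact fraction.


Step 1: Multiply both sides by (z - 1) and set z = 1
Step 2: A = 3 / (1 - 0)
Step 3: A = 3 / 1
Step 4: A = 3

3


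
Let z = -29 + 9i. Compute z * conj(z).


Step 1: conj(z) = -29 - 9i
Step 2: z * conj(z) = (-29)^2 + 9^2
Step 3: = 841 + 81 = 922

922


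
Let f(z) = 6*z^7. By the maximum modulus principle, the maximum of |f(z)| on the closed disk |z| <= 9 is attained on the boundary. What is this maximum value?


Step 1: On |z| = 9, |f(z)| = 6 * |z|^7 = 6 * 9^7
Step 2: By maximum modulus principle, maximum is on boundary.
Step 3: Maximum = 6 * 4782969 = 28697814

28697814


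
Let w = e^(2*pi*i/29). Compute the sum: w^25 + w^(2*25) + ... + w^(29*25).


Step 1: The sum sum_{j=1}^{n} w^(k*j) equals n if n | k, else 0.
Step 2: Here n = 29, k = 25
Step 3: Does n divide k? 29 | 25 -> False
Step 4: Sum = 0

0


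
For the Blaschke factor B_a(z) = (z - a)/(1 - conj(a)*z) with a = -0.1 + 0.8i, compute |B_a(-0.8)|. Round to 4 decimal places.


Step 1: Numerator z0 - a = -0.8 - (-0.1 + 0.8i) = -0.7 - 0.8i
Step 2: Denominator 1 - conj(a)*z0 = 1 - (-0.1 - 0.8i)*(-0.8) = 0.92 - 0.64i
Step 3: |z0 - a|^2 = (-0.7)^2 + (-0.8)^2 = 1.13; |1 - conj(a)*z0|^2 = 0.92^2 + (-0.64)^2 = 1.256
Step 4: |B_a(-0.8)| = sqrt(1.13 / 1.256) = sqrt(0.899682)
Step 5: = 0.9485

0.9485


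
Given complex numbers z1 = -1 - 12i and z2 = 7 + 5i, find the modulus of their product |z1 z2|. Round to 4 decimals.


Step 1: |z1| = sqrt((-1)^2 + (-12)^2) = sqrt(145)
Step 2: |z2| = sqrt(7^2 + 5^2) = sqrt(74)
Step 3: |z1*z2| = |z1|*|z2| = sqrt(145) * sqrt(74) = sqrt(145 * 74) = sqrt(10730)
Step 4: = 103.5857

103.5857


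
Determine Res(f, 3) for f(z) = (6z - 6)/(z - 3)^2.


Step 1: Pole of order 2 at z = 3
Step 2: Res = lim d/dz [(z - 3)^2 * f(z)] as z -> 3
Step 3: (z - 3)^2 * f(z) = 6z - 6
Step 4: d/dz[6z - 6] = 6

6


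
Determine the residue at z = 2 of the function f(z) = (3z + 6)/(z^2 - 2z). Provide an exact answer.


Step 1: Q(z) = z^2 - 2z = (z - 2)(z)
Step 2: Q'(z) = 2z - 2
Step 3: Q'(2) = 2, P(2) = 12
Step 4: Res = P(2)/Q'(2) = 12/2 = 6

6


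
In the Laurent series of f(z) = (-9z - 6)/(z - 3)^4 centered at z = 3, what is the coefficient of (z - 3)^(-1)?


Step 1: Write the numerator in powers of (z - 3): -9z - 6 = -9(z - 3) + (-9*3 - 6) = -9(z - 3) - 33
Step 2: Divide by (z - 3)^4: f(z) = -33(z - 3)^(-4) - 9(z - 3)^(-3)
Step 3: This finite sum is the Laurent series of f about z = 3.
Step 4: Only the powers -4 and -3 appear, so the coefficient of (z - 3)^(-1) = 0

0


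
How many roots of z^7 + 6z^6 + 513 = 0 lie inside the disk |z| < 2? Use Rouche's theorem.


Step 1: On |z| = 2 the three terms have sizes |z^7| = 2^7 = 128, |6z^6| = 6*2^6 = 384, |513| = 513
Step 2: The dominant term is g(z) = 513; let h(z) = z^7 + 6z^6 so f = g + h
Step 3: On |z| = 2: |g| = 513 and |h| <= 128 + 384 = 512
Step 4: Since 513 > 512, |h| < |g| on |z| = 2, so by Rouche f has the same number of zeros as g inside |z| < 2
Step 5: g(z) = 513 is a nonzero constant with no zeros inside |z| < 2. Answer = 0

0


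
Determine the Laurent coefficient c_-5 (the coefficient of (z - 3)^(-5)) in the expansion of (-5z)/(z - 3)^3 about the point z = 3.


Step 1: Write the numerator in powers of (z - 3): -5z = -5(z - 3) + (-5*3 + 0) = -5(z - 3) - 15
Step 2: Divide by (z - 3)^3: f(z) = -15(z - 3)^(-3) - 5(z - 3)^(-2)
Step 3: This finite sum is the Laurent series of f about z = 3.
Step 4: Only the powers -3 and -2 appear, so the coefficient of (z - 3)^(-5) = 0

0


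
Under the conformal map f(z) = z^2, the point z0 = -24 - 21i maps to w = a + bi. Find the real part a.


Step 1: z0 = -24 - 21i
Step 2: z0^2 = (-24)^2 - (-21)^2 + 1008i
Step 3: real part = 576 - 441 = 135

135


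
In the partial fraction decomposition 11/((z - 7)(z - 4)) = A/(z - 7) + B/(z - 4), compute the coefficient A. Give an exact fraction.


Step 1: Multiply both sides by (z - 7) and set z = 7
Step 2: A = 11 / (7 - 4)
Step 3: A = 11 / 3
Step 4: A = 11/3

11/3


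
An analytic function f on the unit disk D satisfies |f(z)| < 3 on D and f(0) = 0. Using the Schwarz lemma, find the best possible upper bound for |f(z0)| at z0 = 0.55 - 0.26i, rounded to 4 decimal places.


Step 1: g = f/3 maps D -> D with g(0) = 0, so by the Schwarz lemma |g(z)| <= |z|, i.e. |f(z)| <= 3|z|; this is sharp (f(z) = 3z).
Step 2: |z0|^2 = 0.55^2 + (-0.26)^2 = 0.3701
Step 3: |z0| = sqrt(0.3701) = 0.608358
Step 4: Best bound = 3 * |z0| = 3 * 0.608358 = 1.8251

1.8251


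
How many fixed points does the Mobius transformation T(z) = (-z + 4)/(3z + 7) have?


Step 1: Fixed points satisfy T(z) = z
Step 2: 3z^2 + 8z - 4 = 0
Step 3: Discriminant = 8^2 - 4*3*(-4) = 112
Step 4: Number of fixed points = 2

2


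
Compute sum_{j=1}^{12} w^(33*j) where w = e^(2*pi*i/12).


Step 1: The sum sum_{j=1}^{n} w^(k*j) equals n if n | k, else 0.
Step 2: Here n = 12, k = 33
Step 3: Does n divide k? 12 | 33 -> False
Step 4: Sum = 0

0


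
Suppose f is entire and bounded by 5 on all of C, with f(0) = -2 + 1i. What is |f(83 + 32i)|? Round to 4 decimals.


Step 1: By Liouville's theorem, a bounded entire function is constant.
Step 2: f(z) = f(0) = -2 + 1i for all z.
Step 3: |f(w)| = |-2 + 1i| = sqrt(4 + 1)
Step 4: = 2.2361

2.2361


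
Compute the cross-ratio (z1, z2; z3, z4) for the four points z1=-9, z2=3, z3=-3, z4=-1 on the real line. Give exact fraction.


Step 1: (z1-z3)(z2-z4) = (-6) * 4 = -24
Step 2: (z1-z4)(z2-z3) = (-8) * 6 = -48
Step 3: Cross-ratio = 24/48 = 1/2

1/2


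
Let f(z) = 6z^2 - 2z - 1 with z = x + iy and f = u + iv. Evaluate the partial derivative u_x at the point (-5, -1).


Step 1: f(z) = 6(x+iy)^2 - 2(x+iy) - 1
Step 2: u = 6(x^2 - y^2) - 2x - 1
Step 3: u_x = 12x - 2
Step 4: At (-5, -1): u_x = -60 - 2 = -62

-62


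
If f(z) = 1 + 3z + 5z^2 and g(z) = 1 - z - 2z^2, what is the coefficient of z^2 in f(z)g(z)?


Step 1: z^2 term in f*g comes from: (1)*(-2z^2) + (3z)*(-z) + (5z^2)*(1)
Step 2: = -2 - 3 + 5
Step 3: = 0

0


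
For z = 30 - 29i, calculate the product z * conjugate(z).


Step 1: conj(z) = 30 + 29i
Step 2: z * conj(z) = 30^2 + (-29)^2
Step 3: = 900 + 841 = 1741

1741


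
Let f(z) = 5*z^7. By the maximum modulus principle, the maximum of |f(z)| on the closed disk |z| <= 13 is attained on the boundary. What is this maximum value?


Step 1: On |z| = 13, |f(z)| = 5 * |z|^7 = 5 * 13^7
Step 2: By maximum modulus principle, maximum is on boundary.
Step 3: Maximum = 5 * 62748517 = 313742585

313742585


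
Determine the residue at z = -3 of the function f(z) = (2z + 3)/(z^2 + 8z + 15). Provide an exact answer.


Step 1: Q(z) = z^2 + 8z + 15 = (z + 3)(z + 5)
Step 2: Q'(z) = 2z + 8
Step 3: Q'(-3) = 2, P(-3) = -3
Step 4: Res = P(-3)/Q'(-3) = -3/2 = -3/2

-3/2


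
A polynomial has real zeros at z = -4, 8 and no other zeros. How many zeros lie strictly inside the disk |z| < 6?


Step 1: Check each root:
  z = -4: |-4| = 4 < 6
  z = 8: |8| = 8 >= 6
Step 2: Count = 1

1


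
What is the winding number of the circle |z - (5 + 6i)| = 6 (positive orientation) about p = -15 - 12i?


Step 1: Center c = (5, 6), radius = 6
Step 2: |p - c|^2 = (-20)^2 + (-18)^2 = 724
Step 3: r^2 = 36
Step 4: |p-c| > r so winding number = 0

0


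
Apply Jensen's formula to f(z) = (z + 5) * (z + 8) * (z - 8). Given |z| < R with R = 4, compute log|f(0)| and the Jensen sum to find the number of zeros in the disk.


Jensen's formula: (1/2pi)*integral log|f(Re^it)|dt = log|f(0)| + sum_{|a_k|<R} log(R/|a_k|)
Step 1: f(0) = 5 * 8 * (-8) = -320
Step 2: log|f(0)| = log|-5| + log|-8| + log|8| = 5.7683
Step 3: Zeros inside |z| < 4: none
Step 4: Jensen sum = (empty sum) = 0
Step 5: n(R) = number of terms in the Jensen sum = count of zeros inside |z| < 4 = 0

0


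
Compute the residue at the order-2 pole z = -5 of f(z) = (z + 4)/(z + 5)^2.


Step 1: Pole of order 2 at z = -5
Step 2: Res = lim d/dz [(z + 5)^2 * f(z)] as z -> -5
Step 3: (z + 5)^2 * f(z) = z + 4
Step 4: d/dz[z + 4] = 1

1


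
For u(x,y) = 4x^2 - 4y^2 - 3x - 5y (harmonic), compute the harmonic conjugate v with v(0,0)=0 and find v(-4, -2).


Step 1: v_x = -u_y = 8y + 5
Step 2: v_y = u_x = 8x - 3
Step 3: v = 8xy + 5x - 3y + C
Step 4: v(0,0) = 0 => C = 0
Step 5: v(-4, -2) = 50

50


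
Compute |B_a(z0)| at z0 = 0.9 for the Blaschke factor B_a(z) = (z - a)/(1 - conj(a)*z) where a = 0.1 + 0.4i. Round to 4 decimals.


Step 1: Numerator z0 - a = 0.9 - (0.1 + 0.4i) = 0.8 - 0.4i
Step 2: Denominator 1 - conj(a)*z0 = 1 - (0.1 - 0.4i)*0.9 = 0.91 + 0.36i
Step 3: |z0 - a|^2 = 0.8^2 + (-0.4)^2 = 0.8; |1 - conj(a)*z0|^2 = 0.91^2 + 0.36^2 = 0.9577
Step 4: |B_a(0.9)| = sqrt(0.8 / 0.9577) = sqrt(0.835335)
Step 5: = 0.914

0.914


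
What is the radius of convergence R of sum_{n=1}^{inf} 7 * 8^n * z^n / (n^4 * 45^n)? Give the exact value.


Step 1: General term a_n = 7 * 8^n / (n^4 * 45^n)
Step 2: By the root test, |a_n|^(1/n) = 7^(1/n) * 8 / (n^(4/n) * 45) -> 8/45 as n -> infinity (since 7^(1/n) -> 1 and n^(4/n) -> 1)
Step 3: R = 1/lim|a_n|^(1/n) = 45/8

45/8


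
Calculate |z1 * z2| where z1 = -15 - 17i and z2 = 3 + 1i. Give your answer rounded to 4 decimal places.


Step 1: |z1| = sqrt((-15)^2 + (-17)^2) = sqrt(514)
Step 2: |z2| = sqrt(3^2 + 1^2) = sqrt(10)
Step 3: |z1*z2| = |z1|*|z2| = sqrt(514) * sqrt(10) = sqrt(514 * 10) = sqrt(5140)
Step 4: = 71.6938

71.6938


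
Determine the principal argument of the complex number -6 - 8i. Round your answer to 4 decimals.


Step 1: z = -6 - 8i
Step 2: arg(z) = atan2(-8, -6)
Step 3: arg(z) = -2.2143

-2.2143


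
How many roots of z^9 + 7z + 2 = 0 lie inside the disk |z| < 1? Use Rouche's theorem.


Step 1: On |z| = 1 the three terms have sizes |z^9| = 1^9 = 1, |7z| = 7*1 = 7, |2| = 2
Step 2: The dominant term is g(z) = 7z; let h(z) = z^9 + 2 so f = g + h
Step 3: On |z| = 1: |g| = 7 and |h| <= 1 + 2 = 3
Step 4: Since 7 > 3, |h| < |g| on |z| = 1, so by Rouche f has the same number of zeros as g inside |z| < 1
Step 5: g(z) = 7z has 1 zero (at the origin, multiplicity 1) inside |z| < 1. Answer = 1

1


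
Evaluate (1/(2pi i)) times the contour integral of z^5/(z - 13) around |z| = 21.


Step 1: f(z) = z^5, a = 13 is inside |z| = 21
Step 2: By Cauchy integral formula: (1/(2pi*i)) * integral = f(a)
Step 3: f(13) = 13^5 = 371293

371293


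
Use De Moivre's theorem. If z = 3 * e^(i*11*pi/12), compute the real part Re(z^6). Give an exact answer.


Step 1: By De Moivre's theorem, z^6 = 3^6 * e^(i*6*11*pi/12) = 729 * (cos(11*pi/2) + i*sin(11*pi/2))
Step 2: |z|^6 = 3^6 = 729
Step 3: Reduce the angle mod 2*pi: 11*pi/2 - 4*pi = 3*pi/2
Step 4: cos(3*pi/2) = 0
Step 5: Re(z^6) = 729 * 0 = 0

0


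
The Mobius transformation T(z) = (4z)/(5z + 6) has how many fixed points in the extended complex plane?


Step 1: Fixed points satisfy T(z) = z
Step 2: 5z^2 + 2z = 0
Step 3: Discriminant = 2^2 - 4*5*0 = 4
Step 4: Number of fixed points = 2

2


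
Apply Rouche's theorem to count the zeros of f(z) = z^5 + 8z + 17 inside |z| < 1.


Step 1: On |z| = 1 the three terms have sizes |z^5| = 1^5 = 1, |8z| = 8*1 = 8, |17| = 17
Step 2: The dominant term is g(z) = 17; let h(z) = z^5 + 8z so f = g + h
Step 3: On |z| = 1: |g| = 17 and |h| <= 1 + 8 = 9
Step 4: Since 17 > 9, |h| < |g| on |z| = 1, so by Rouche f has the same number of zeros as g inside |z| < 1
Step 5: g(z) = 17 is a nonzero constant with no zeros inside |z| < 1. Answer = 0

0


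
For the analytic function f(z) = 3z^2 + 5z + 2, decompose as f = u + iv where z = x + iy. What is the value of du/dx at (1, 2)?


Step 1: f(z) = 3(x+iy)^2 + 5(x+iy) + 2
Step 2: u = 3(x^2 - y^2) + 5x + 2
Step 3: u_x = 6x + 5
Step 4: At (1, 2): u_x = 6 + 5 = 11

11


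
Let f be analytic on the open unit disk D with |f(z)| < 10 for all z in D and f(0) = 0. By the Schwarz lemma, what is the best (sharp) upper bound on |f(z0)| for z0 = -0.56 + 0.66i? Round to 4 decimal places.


Step 1: g = f/10 maps D -> D with g(0) = 0, so by the Schwarz lemma |g(z)| <= |z|, i.e. |f(z)| <= 10|z|; this is sharp (f(z) = 10z).
Step 2: |z0|^2 = (-0.56)^2 + 0.66^2 = 0.7492
Step 3: |z0| = sqrt(0.7492) = 0.865563
Step 4: Best bound = 10 * |z0| = 10 * 0.865563 = 8.6556

8.6556


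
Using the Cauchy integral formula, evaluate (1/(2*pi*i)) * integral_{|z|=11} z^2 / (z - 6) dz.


Step 1: f(z) = z^2, a = 6 is inside |z| = 11
Step 2: By Cauchy integral formula: (1/(2pi*i)) * integral = f(a)
Step 3: f(6) = 6^2 = 36

36


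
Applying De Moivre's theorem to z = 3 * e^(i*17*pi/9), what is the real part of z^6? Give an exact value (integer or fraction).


Step 1: By De Moivre's theorem, z^6 = 3^6 * e^(i*6*17*pi/9) = 729 * (cos(34*pi/3) + i*sin(34*pi/3))
Step 2: |z|^6 = 3^6 = 729
Step 3: Reduce the angle mod 2*pi: 34*pi/3 - 10*pi = 4*pi/3
Step 4: cos(4*pi/3) = -1/2
Step 5: Re(z^6) = 729 * (-1/2) = -729/2

-729/2


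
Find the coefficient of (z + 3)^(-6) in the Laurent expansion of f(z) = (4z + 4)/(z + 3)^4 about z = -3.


Step 1: Write the numerator in powers of (z + 3): 4z + 4 = 4(z + 3) + (4*(-3) + 4) = 4(z + 3) - 8
Step 2: Divide by (z + 3)^4: f(z) = -8(z + 3)^(-4) + 4(z + 3)^(-3)
Step 3: This finite sum is the Laurent series of f about z = -3.
Step 4: Only the powers -4 and -3 appear, so the coefficient of (z + 3)^(-6) = 0

0


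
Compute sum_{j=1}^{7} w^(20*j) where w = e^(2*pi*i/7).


Step 1: The sum sum_{j=1}^{n} w^(k*j) equals n if n | k, else 0.
Step 2: Here n = 7, k = 20
Step 3: Does n divide k? 7 | 20 -> False
Step 4: Sum = 0

0


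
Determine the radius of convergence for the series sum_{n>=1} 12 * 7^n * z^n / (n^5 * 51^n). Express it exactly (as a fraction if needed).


Step 1: General term a_n = 12 * 7^n / (n^5 * 51^n)
Step 2: By the root test, |a_n|^(1/n) = 12^(1/n) * 7 / (n^(5/n) * 51) -> 7/51 as n -> infinity (since 12^(1/n) -> 1 and n^(5/n) -> 1)
Step 3: R = 1/lim|a_n|^(1/n) = 51/7

51/7


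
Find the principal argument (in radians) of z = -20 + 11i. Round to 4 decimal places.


Step 1: z = -20 + 11i
Step 2: arg(z) = atan2(11, -20)
Step 3: arg(z) = 2.6387

2.6387


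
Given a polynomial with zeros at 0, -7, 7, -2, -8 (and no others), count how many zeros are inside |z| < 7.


Step 1: Check each root:
  z = 0: |0| = 0 < 7
  z = -7: |-7| = 7 >= 7
  z = 7: |7| = 7 >= 7
  z = -2: |-2| = 2 < 7
  z = -8: |-8| = 8 >= 7
Step 2: Count = 2

2


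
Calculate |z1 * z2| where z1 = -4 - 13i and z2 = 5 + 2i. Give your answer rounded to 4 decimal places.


Step 1: |z1| = sqrt((-4)^2 + (-13)^2) = sqrt(185)
Step 2: |z2| = sqrt(5^2 + 2^2) = sqrt(29)
Step 3: |z1*z2| = |z1|*|z2| = sqrt(185) * sqrt(29) = sqrt(185 * 29) = sqrt(5365)
Step 4: = 73.2462

73.2462


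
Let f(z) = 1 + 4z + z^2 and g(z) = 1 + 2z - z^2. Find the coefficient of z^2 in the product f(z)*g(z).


Step 1: z^2 term in f*g comes from: (1)*(-z^2) + (4z)*(2z) + (z^2)*(1)
Step 2: = -1 + 8 + 1
Step 3: = 8

8


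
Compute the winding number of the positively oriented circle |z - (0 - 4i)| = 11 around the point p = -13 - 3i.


Step 1: Center c = (0, -4), radius = 11
Step 2: |p - c|^2 = (-13)^2 + 1^2 = 170
Step 3: r^2 = 121
Step 4: |p-c| > r so winding number = 0

0


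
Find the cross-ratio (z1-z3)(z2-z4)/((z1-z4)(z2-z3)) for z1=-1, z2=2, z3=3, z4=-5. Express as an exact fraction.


Step 1: (z1-z3)(z2-z4) = (-4) * 7 = -28
Step 2: (z1-z4)(z2-z3) = 4 * (-1) = -4
Step 3: Cross-ratio = 28/4 = 7

7


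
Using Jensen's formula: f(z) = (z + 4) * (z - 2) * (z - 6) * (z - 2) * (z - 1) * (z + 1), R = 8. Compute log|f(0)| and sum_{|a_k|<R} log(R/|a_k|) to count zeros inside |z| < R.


Jensen's formula: (1/2pi)*integral log|f(Re^it)|dt = log|f(0)| + sum_{|a_k|<R} log(R/|a_k|)
Step 1: f(0) = 4 * (-2) * (-6) * (-2) * (-1) * 1 = 96
Step 2: log|f(0)| = log|-4| + log|2| + log|6| + log|2| + log|1| + log|-1| = 4.5643
Step 3: Zeros inside |z| < 8: -4, 2, 6, 2, 1, -1
Step 4: Jensen sum = log(8/4) + log(8/2) + log(8/6) + log(8/2) + log(8/1) + log(8/1) = 7.9123
Step 5: n(R) = number of terms in the Jensen sum = count of zeros inside |z| < 8 = 6

6


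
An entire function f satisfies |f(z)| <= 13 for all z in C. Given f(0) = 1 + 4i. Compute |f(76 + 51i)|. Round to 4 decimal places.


Step 1: By Liouville's theorem, a bounded entire function is constant.
Step 2: f(z) = f(0) = 1 + 4i for all z.
Step 3: |f(w)| = |1 + 4i| = sqrt(1 + 16)
Step 4: = 4.1231

4.1231


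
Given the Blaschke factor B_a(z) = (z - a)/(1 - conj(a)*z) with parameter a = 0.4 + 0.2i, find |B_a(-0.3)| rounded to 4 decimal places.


Step 1: Numerator z0 - a = -0.3 - (0.4 + 0.2i) = -0.7 - 0.2i
Step 2: Denominator 1 - conj(a)*z0 = 1 - (0.4 - 0.2i)*(-0.3) = 1.12 - 0.06i
Step 3: |z0 - a|^2 = (-0.7)^2 + (-0.2)^2 = 0.53; |1 - conj(a)*z0|^2 = 1.12^2 + (-0.06)^2 = 1.258
Step 4: |B_a(-0.3)| = sqrt(0.53 / 1.258) = sqrt(0.421304)
Step 5: = 0.6491

0.6491


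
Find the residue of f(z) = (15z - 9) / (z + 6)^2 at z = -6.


Step 1: Pole of order 2 at z = -6
Step 2: Res = lim d/dz [(z + 6)^2 * f(z)] as z -> -6
Step 3: (z + 6)^2 * f(z) = 15z - 9
Step 4: d/dz[15z - 9] = 15

15


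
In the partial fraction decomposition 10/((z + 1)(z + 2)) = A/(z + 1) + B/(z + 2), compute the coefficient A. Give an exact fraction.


Step 1: Multiply both sides by (z + 1) and set z = -1
Step 2: A = 10 / (-1 + 2)
Step 3: A = 10 / 1
Step 4: A = 10

10


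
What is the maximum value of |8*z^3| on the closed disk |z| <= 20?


Step 1: On |z| = 20, |f(z)| = 8 * |z|^3 = 8 * 20^3
Step 2: By maximum modulus principle, maximum is on boundary.
Step 3: Maximum = 8 * 8000 = 64000

64000


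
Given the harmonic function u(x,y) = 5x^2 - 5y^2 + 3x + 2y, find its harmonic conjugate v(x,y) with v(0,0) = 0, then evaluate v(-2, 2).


Step 1: v_x = -u_y = 10y - 2
Step 2: v_y = u_x = 10x + 3
Step 3: v = 10xy - 2x + 3y + C
Step 4: v(0,0) = 0 => C = 0
Step 5: v(-2, 2) = -30

-30


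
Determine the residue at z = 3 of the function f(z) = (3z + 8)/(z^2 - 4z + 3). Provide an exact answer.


Step 1: Q(z) = z^2 - 4z + 3 = (z - 3)(z - 1)
Step 2: Q'(z) = 2z - 4
Step 3: Q'(3) = 2, P(3) = 17
Step 4: Res = P(3)/Q'(3) = 17/2 = 17/2

17/2


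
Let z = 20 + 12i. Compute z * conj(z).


Step 1: conj(z) = 20 - 12i
Step 2: z * conj(z) = 20^2 + 12^2
Step 3: = 400 + 144 = 544

544


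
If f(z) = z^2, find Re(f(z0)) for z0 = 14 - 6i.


Step 1: z0 = 14 - 6i
Step 2: z0^2 = 14^2 - (-6)^2 - 168i
Step 3: real part = 196 - 36 = 160

160


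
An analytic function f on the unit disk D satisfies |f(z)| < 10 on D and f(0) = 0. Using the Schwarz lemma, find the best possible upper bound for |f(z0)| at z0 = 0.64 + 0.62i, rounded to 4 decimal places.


Step 1: g = f/10 maps D -> D with g(0) = 0, so by the Schwarz lemma |g(z)| <= |z|, i.e. |f(z)| <= 10|z|; this is sharp (f(z) = 10z).
Step 2: |z0|^2 = 0.64^2 + 0.62^2 = 0.794
Step 3: |z0| = sqrt(0.794) = 0.891067
Step 4: Best bound = 10 * |z0| = 10 * 0.891067 = 8.9107

8.9107


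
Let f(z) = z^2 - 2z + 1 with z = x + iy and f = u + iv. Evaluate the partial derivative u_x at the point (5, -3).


Step 1: f(z) = (x+iy)^2 - 2(x+iy) + 1
Step 2: u = (x^2 - y^2) - 2x + 1
Step 3: u_x = 2x - 2
Step 4: At (5, -3): u_x = 10 - 2 = 8

8


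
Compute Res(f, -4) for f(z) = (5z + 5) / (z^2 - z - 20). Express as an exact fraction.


Step 1: Q(z) = z^2 - z - 20 = (z + 4)(z - 5)
Step 2: Q'(z) = 2z - 1
Step 3: Q'(-4) = -9, P(-4) = -15
Step 4: Res = P(-4)/Q'(-4) = -15/(-9) = 5/3

5/3


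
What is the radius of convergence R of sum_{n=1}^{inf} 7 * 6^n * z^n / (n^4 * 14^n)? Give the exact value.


Step 1: General term a_n = 7 * 6^n / (n^4 * 14^n)
Step 2: By the root test, |a_n|^(1/n) = 7^(1/n) * 6 / (n^(4/n) * 14) -> 6/14 as n -> infinity (since 7^(1/n) -> 1 and n^(4/n) -> 1)
Step 3: R = 1/lim|a_n|^(1/n) = 14/6 = 7/3

7/3


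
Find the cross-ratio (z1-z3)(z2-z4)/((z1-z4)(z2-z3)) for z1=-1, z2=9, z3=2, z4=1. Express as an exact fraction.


Step 1: (z1-z3)(z2-z4) = (-3) * 8 = -24
Step 2: (z1-z4)(z2-z3) = (-2) * 7 = -14
Step 3: Cross-ratio = 24/14 = 12/7

12/7


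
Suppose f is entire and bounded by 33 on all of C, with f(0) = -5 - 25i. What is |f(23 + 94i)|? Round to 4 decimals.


Step 1: By Liouville's theorem, a bounded entire function is constant.
Step 2: f(z) = f(0) = -5 - 25i for all z.
Step 3: |f(w)| = |-5 - 25i| = sqrt(25 + 625)
Step 4: = 25.4951

25.4951


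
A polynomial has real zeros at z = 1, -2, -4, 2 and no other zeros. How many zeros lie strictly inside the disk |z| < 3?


Step 1: Check each root:
  z = 1: |1| = 1 < 3
  z = -2: |-2| = 2 < 3
  z = -4: |-4| = 4 >= 3
  z = 2: |2| = 2 < 3
Step 2: Count = 3

3


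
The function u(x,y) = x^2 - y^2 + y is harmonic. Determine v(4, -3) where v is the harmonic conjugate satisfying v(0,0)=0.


Step 1: v_x = -u_y = 2y - 1
Step 2: v_y = u_x = 2x + 0
Step 3: v = 2xy - x + C
Step 4: v(0,0) = 0 => C = 0
Step 5: v(4, -3) = -28

-28


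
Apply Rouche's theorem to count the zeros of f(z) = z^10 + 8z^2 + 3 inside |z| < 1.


Step 1: On |z| = 1 the three terms have sizes |z^10| = 1^10 = 1, |8z^2| = 8*1^2 = 8, |3| = 3
Step 2: The dominant term is g(z) = 8z^2; let h(z) = z^10 + 3 so f = g + h
Step 3: On |z| = 1: |g| = 8 and |h| <= 1 + 3 = 4
Step 4: Since 8 > 4, |h| < |g| on |z| = 1, so by Rouche f has the same number of zeros as g inside |z| < 1
Step 5: g(z) = 8z^2 has 2 zeros (at the origin, multiplicity 2) inside |z| < 1. Answer = 2

2


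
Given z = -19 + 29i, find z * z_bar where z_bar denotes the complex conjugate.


Step 1: conj(z) = -19 - 29i
Step 2: z * conj(z) = (-19)^2 + 29^2
Step 3: = 361 + 841 = 1202

1202


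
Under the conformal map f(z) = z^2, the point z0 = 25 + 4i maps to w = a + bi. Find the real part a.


Step 1: z0 = 25 + 4i
Step 2: z0^2 = 25^2 - 4^2 + 200i
Step 3: real part = 625 - 16 = 609

609


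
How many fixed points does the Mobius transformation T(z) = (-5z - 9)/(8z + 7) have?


Step 1: Fixed points satisfy T(z) = z
Step 2: 8z^2 + 12z + 9 = 0
Step 3: Discriminant = 12^2 - 4*8*9 = -144
Step 4: Number of fixed points = 2

2


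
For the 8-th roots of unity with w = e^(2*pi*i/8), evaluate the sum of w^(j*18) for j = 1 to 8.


Step 1: The sum sum_{j=1}^{n} w^(k*j) equals n if n | k, else 0.
Step 2: Here n = 8, k = 18
Step 3: Does n divide k? 8 | 18 -> False
Step 4: Sum = 0

0


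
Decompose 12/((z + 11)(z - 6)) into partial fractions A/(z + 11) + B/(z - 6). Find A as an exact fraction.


Step 1: Multiply both sides by (z + 11) and set z = -11
Step 2: A = 12 / (-11 - 6)
Step 3: A = 12 / (-17)
Step 4: A = -12/17

-12/17


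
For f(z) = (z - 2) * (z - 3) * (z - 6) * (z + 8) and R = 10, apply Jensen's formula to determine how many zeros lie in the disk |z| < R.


Jensen's formula: (1/2pi)*integral log|f(Re^it)|dt = log|f(0)| + sum_{|a_k|<R} log(R/|a_k|)
Step 1: f(0) = (-2) * (-3) * (-6) * 8 = -288
Step 2: log|f(0)| = log|2| + log|3| + log|6| + log|-8| = 5.663
Step 3: Zeros inside |z| < 10: 2, 3, 6, -8
Step 4: Jensen sum = log(10/2) + log(10/3) + log(10/6) + log(10/8) = 3.5474
Step 5: n(R) = number of terms in the Jensen sum = count of zeros inside |z| < 10 = 4

4


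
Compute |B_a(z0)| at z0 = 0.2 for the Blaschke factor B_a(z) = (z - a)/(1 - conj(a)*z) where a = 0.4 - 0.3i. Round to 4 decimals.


Step 1: Numerator z0 - a = 0.2 - (0.4 - 0.3i) = -0.2 + 0.3i
Step 2: Denominator 1 - conj(a)*z0 = 1 - (0.4 + 0.3i)*0.2 = 0.92 - 0.06i
Step 3: |z0 - a|^2 = (-0.2)^2 + 0.3^2 = 0.13; |1 - conj(a)*z0|^2 = 0.92^2 + (-0.06)^2 = 0.85
Step 4: |B_a(0.2)| = sqrt(0.13 / 0.85) = sqrt(0.152941)
Step 5: = 0.3911

0.3911


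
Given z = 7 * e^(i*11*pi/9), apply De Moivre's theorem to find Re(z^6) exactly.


Step 1: By De Moivre's theorem, z^6 = 7^6 * e^(i*6*11*pi/9) = 117649 * (cos(22*pi/3) + i*sin(22*pi/3))
Step 2: |z|^6 = 7^6 = 117649
Step 3: Reduce the angle mod 2*pi: 22*pi/3 - 6*pi = 4*pi/3
Step 4: cos(4*pi/3) = -1/2
Step 5: Re(z^6) = 117649 * (-1/2) = -117649/2

-117649/2


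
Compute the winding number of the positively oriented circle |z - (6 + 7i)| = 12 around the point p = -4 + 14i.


Step 1: Center c = (6, 7), radius = 12
Step 2: |p - c|^2 = (-10)^2 + 7^2 = 149
Step 3: r^2 = 144
Step 4: |p-c| > r so winding number = 0

0


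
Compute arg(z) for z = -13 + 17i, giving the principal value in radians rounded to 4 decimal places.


Step 1: z = -13 + 17i
Step 2: arg(z) = atan2(17, -13)
Step 3: arg(z) = 2.2236

2.2236


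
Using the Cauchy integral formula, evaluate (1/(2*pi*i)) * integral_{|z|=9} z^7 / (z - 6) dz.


Step 1: f(z) = z^7, a = 6 is inside |z| = 9
Step 2: By Cauchy integral formula: (1/(2pi*i)) * integral = f(a)
Step 3: f(6) = 6^7 = 279936

279936


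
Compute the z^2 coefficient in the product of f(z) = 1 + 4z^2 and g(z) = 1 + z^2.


Step 1: z^2 term in f*g comes from: (1)*(z^2) + (0)*(0) + (4z^2)*(1)
Step 2: = 1 + 0 + 4
Step 3: = 5

5


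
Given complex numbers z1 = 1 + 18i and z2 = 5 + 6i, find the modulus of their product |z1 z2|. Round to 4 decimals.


Step 1: |z1| = sqrt(1^2 + 18^2) = sqrt(325)
Step 2: |z2| = sqrt(5^2 + 6^2) = sqrt(61)
Step 3: |z1*z2| = |z1|*|z2| = sqrt(325) * sqrt(61) = sqrt(325 * 61) = sqrt(19825)
Step 4: = 140.8013

140.8013


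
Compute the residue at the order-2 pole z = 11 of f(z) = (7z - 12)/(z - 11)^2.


Step 1: Pole of order 2 at z = 11
Step 2: Res = lim d/dz [(z - 11)^2 * f(z)] as z -> 11
Step 3: (z - 11)^2 * f(z) = 7z - 12
Step 4: d/dz[7z - 12] = 7

7


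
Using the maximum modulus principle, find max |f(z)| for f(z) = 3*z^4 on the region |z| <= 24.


Step 1: On |z| = 24, |f(z)| = 3 * |z|^4 = 3 * 24^4
Step 2: By maximum modulus principle, maximum is on boundary.
Step 3: Maximum = 3 * 331776 = 995328

995328


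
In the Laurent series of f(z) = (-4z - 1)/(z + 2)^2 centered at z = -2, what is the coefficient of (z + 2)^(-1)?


Step 1: Write the numerator in powers of (z + 2): -4z - 1 = -4(z + 2) + (-4*(-2) - 1) = -4(z + 2) + 7
Step 2: Divide by (z + 2)^2: f(z) = 7(z + 2)^(-2) - 4(z + 2)^(-1)
Step 3: This finite sum is the Laurent series of f about z = -2.
Step 4: Coefficient of (z + 2)^(-1) = coefficient of (z + 2) in the re-centred numerator = -4

-4


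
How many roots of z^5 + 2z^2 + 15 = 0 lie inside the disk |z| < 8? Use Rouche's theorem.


Step 1: On |z| = 8 the three terms have sizes |z^5| = 8^5 = 32768, |2z^2| = 2*8^2 = 128, |15| = 15
Step 2: The dominant term is g(z) = z^5; let h(z) = 2z^2 + 15 so f = g + h
Step 3: On |z| = 8: |g| = 32768 and |h| <= 128 + 15 = 143
Step 4: Since 32768 > 143, |h| < |g| on |z| = 8, so by Rouche f has the same number of zeros as g inside |z| < 8
Step 5: g(z) = z^5 has 5 zeros (all at the origin) inside |z| < 8. Answer = 5

5


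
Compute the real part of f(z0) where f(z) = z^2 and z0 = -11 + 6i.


Step 1: z0 = -11 + 6i
Step 2: z0^2 = (-11)^2 - 6^2 - 132i
Step 3: real part = 121 - 36 = 85

85


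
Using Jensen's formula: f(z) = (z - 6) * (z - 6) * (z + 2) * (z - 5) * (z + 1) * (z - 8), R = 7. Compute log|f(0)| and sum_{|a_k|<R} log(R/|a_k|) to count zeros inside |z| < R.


Jensen's formula: (1/2pi)*integral log|f(Re^it)|dt = log|f(0)| + sum_{|a_k|<R} log(R/|a_k|)
Step 1: f(0) = (-6) * (-6) * 2 * (-5) * 1 * (-8) = 2880
Step 2: log|f(0)| = log|6| + log|6| + log|-2| + log|5| + log|-1| + log|8| = 7.9655
Step 3: Zeros inside |z| < 7: 6, 6, -2, 5, -1
Step 4: Jensen sum = log(7/6) + log(7/6) + log(7/2) + log(7/5) + log(7/1) = 3.8434
Step 5: n(R) = number of terms in the Jensen sum = count of zeros inside |z| < 7 = 5

5


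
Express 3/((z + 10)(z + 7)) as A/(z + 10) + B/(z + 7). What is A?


Step 1: Multiply both sides by (z + 10) and set z = -10
Step 2: A = 3 / (-10 + 7)
Step 3: A = 3 / (-3)
Step 4: A = -1

-1


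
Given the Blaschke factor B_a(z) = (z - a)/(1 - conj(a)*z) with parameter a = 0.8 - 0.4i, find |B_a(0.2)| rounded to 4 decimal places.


Step 1: Numerator z0 - a = 0.2 - (0.8 - 0.4i) = -0.6 + 0.4i
Step 2: Denominator 1 - conj(a)*z0 = 1 - (0.8 + 0.4i)*0.2 = 0.84 - 0.08i
Step 3: |z0 - a|^2 = (-0.6)^2 + 0.4^2 = 0.52; |1 - conj(a)*z0|^2 = 0.84^2 + (-0.08)^2 = 0.712
Step 4: |B_a(0.2)| = sqrt(0.52 / 0.712) = sqrt(0.730337)
Step 5: = 0.8546

0.8546


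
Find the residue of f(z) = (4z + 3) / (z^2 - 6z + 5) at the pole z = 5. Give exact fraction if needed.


Step 1: Q(z) = z^2 - 6z + 5 = (z - 5)(z - 1)
Step 2: Q'(z) = 2z - 6
Step 3: Q'(5) = 4, P(5) = 23
Step 4: Res = P(5)/Q'(5) = 23/4 = 23/4

23/4


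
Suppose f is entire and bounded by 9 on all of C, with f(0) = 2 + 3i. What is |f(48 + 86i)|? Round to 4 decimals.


Step 1: By Liouville's theorem, a bounded entire function is constant.
Step 2: f(z) = f(0) = 2 + 3i for all z.
Step 3: |f(w)| = |2 + 3i| = sqrt(4 + 9)
Step 4: = 3.6056

3.6056


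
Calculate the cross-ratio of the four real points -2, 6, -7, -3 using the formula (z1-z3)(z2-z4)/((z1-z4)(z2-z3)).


Step 1: (z1-z3)(z2-z4) = 5 * 9 = 45
Step 2: (z1-z4)(z2-z3) = 1 * 13 = 13
Step 3: Cross-ratio = 45/13 = 45/13

45/13


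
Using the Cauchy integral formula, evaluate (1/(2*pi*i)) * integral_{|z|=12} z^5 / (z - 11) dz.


Step 1: f(z) = z^5, a = 11 is inside |z| = 12
Step 2: By Cauchy integral formula: (1/(2pi*i)) * integral = f(a)
Step 3: f(11) = 11^5 = 161051

161051


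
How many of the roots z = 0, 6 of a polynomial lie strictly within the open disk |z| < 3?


Step 1: Check each root:
  z = 0: |0| = 0 < 3
  z = 6: |6| = 6 >= 3
Step 2: Count = 1

1


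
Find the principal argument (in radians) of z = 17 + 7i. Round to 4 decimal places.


Step 1: z = 17 + 7i
Step 2: arg(z) = atan2(7, 17)
Step 3: arg(z) = 0.3906

0.3906


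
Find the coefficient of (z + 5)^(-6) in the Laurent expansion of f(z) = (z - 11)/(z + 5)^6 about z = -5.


Step 1: Write the numerator in powers of (z + 5): z - 11 = (z + 5) + (1*(-5) - 11) = (z + 5) - 16
Step 2: Divide by (z + 5)^6: f(z) = -16(z + 5)^(-6) + (z + 5)^(-5)
Step 3: This finite sum is the Laurent series of f about z = -5.
Step 4: Coefficient of (z + 5)^(-6) = 1*(-5) - 11 = -16

-16


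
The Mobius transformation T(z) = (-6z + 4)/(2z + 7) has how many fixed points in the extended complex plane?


Step 1: Fixed points satisfy T(z) = z
Step 2: 2z^2 + 13z - 4 = 0
Step 3: Discriminant = 13^2 - 4*2*(-4) = 201
Step 4: Number of fixed points = 2

2


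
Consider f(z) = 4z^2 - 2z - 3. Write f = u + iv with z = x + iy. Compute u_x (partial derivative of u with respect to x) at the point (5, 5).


Step 1: f(z) = 4(x+iy)^2 - 2(x+iy) - 3
Step 2: u = 4(x^2 - y^2) - 2x - 3
Step 3: u_x = 8x - 2
Step 4: At (5, 5): u_x = 40 - 2 = 38

38


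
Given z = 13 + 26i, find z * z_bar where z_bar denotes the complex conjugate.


Step 1: conj(z) = 13 - 26i
Step 2: z * conj(z) = 13^2 + 26^2
Step 3: = 169 + 676 = 845

845


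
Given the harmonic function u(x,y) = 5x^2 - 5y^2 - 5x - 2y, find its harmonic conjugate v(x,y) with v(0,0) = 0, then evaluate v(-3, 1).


Step 1: v_x = -u_y = 10y + 2
Step 2: v_y = u_x = 10x - 5
Step 3: v = 10xy + 2x - 5y + C
Step 4: v(0,0) = 0 => C = 0
Step 5: v(-3, 1) = -41

-41


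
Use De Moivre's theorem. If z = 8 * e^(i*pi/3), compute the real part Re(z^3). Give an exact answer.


Step 1: By De Moivre's theorem, z^3 = 8^3 * e^(i*3*pi/3) = 512 * (cos(pi) + i*sin(pi))
Step 2: |z|^3 = 8^3 = 512
Step 3: The angle pi already lies in [0, 2*pi)
Step 4: cos(pi) = -1
Step 5: Re(z^3) = 512 * (-1) = -512

-512


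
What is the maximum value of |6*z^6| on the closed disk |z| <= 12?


Step 1: On |z| = 12, |f(z)| = 6 * |z|^6 = 6 * 12^6
Step 2: By maximum modulus principle, maximum is on boundary.
Step 3: Maximum = 6 * 2985984 = 17915904

17915904


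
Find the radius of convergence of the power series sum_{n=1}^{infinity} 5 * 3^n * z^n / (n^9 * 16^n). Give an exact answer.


Step 1: General term a_n = 5 * 3^n / (n^9 * 16^n)
Step 2: By the root test, |a_n|^(1/n) = 5^(1/n) * 3 / (n^(9/n) * 16) -> 3/16 as n -> infinity (since 5^(1/n) -> 1 and n^(9/n) -> 1)
Step 3: R = 1/lim|a_n|^(1/n) = 16/3

16/3


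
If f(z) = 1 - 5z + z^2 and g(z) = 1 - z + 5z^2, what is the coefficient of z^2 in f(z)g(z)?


Step 1: z^2 term in f*g comes from: (1)*(5z^2) + (-5z)*(-z) + (z^2)*(1)
Step 2: = 5 + 5 + 1
Step 3: = 11

11
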